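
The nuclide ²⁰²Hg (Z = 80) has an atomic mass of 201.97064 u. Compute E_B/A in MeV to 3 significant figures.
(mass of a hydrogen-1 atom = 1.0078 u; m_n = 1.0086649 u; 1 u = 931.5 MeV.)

7.89 MeV/nucleon

The nucleus contains 80 protons and 202 − 80 = 122 neutrons.
Σm = 80·m(¹H) + 122·m_n = 80.6240 + 123.0571178 = 203.6811178 u
Mass defect Δm = 203.6811178 − 201.97064 = 1.7104778 u
E_B = 1.7104778 × 931.5 = 1593.31 MeV
Per nucleon: 1593.31 / 202 = 7.888 MeV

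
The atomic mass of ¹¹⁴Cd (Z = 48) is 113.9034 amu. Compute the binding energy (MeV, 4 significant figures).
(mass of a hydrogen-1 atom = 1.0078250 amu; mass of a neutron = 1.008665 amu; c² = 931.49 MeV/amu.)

972.6 MeV

The nucleus contains 48 protons and 114 − 48 = 66 neutrons.
Mass of separated nucleons = 48(1.0078250) + 66(1.008665) = 48.3756000 + 66.571890 = 114.9474900 amu
Δm = 114.9474900 − 113.9034 = 1.0440900 amu
Binding energy = Δm·c² = 1.0440900 × 931.49 MeV/amu = 972.559 MeV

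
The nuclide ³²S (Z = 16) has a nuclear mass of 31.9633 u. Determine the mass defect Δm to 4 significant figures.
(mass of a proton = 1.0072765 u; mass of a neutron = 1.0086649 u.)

0.2918 u

The nucleus contains 16 protons and 32 − 16 = 16 neutrons.
Σm = 16·m_p + 16·m_n = 16.1164240 + 16.1386384 = 32.2550624 u
The mass defect is 32.2550624 − 31.9633 = 0.2917624 u.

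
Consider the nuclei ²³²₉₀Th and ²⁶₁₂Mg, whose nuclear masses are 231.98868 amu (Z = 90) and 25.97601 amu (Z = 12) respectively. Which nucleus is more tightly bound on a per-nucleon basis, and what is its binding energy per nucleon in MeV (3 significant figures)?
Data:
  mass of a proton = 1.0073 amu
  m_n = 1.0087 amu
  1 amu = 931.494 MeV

²⁶₁₂Mg; 8.36 MeV/nucleon

²³²₉₀Th: Σm = 90(1.0073) + 142(1.0087) = 233.8924 amu; Δm = 1.90372 amu; E_B = 1773.3 MeV; E_B/A = 7.644 MeV
²⁶₁₂Mg: Σm = 12(1.0073) + 14(1.0087) = 26.2094 amu; Δm = 0.23339 amu; E_B = 217.40 MeV; E_B/A = 8.362 MeV
²⁶₁₂Mg has the higher binding energy per nucleon, so it is the more tightly bound nucleus.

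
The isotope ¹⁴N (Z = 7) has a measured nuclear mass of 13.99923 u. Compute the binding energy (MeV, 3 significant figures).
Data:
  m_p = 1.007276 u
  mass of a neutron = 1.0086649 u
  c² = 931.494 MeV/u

105 MeV

Z = 7, so N = A − Z = 14 − 7 = 7.
Total constituent mass: 7 × 1.007276 + 7 × 1.0086649 = 14.1115863 u
The mass defect is 14.1115863 − 13.99923 = 0.1123563 u.
Converting to energy: 0.1123563 u × 931.494 MeV/u = 104.659 MeV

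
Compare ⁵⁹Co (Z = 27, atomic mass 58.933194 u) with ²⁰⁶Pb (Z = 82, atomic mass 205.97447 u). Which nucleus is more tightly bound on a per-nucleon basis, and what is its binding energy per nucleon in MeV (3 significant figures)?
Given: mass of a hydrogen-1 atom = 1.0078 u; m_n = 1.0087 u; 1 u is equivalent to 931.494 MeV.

⁵⁹Co: Σm = 27(1.0078) + 32(1.0087) = 59.4890 u; Δm = 0.555806 u; E_B = 517.73 MeV; E_B/A = 8.775 MeV
²⁰⁶Pb: Σm = 82(1.0078) + 124(1.0087) = 207.7184 u; Δm = 1.74393 u; E_B = 1624.5 MeV; E_B/A = 7.886 MeV
⁵⁹Co has the higher binding energy per nucleon, so it is the more tightly bound nucleus.

⁵⁹Co; 8.78 MeV/nucleon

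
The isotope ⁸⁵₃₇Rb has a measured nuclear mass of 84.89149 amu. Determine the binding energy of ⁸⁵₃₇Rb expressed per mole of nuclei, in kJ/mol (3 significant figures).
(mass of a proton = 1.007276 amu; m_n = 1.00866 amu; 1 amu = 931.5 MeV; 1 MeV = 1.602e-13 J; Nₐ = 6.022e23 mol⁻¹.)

7.13e+10 kJ/mol

With 37 protons and 48 neutrons (A = 85):
Total constituent mass: 37 × 1.007276 + 48 × 1.00866 = 85.684892 amu
Δm = 85.684892 − 84.89149 = 0.793402 amu
E_B = 0.793402 × 931.5 = 739.054 MeV
Per nucleus in joules: 739.054 MeV × 1.602e-13 J/MeV = 1.1840e-10 J
Per mole: 1.1840e-10 J × 6.022e23 mol⁻¹ = 7.1300e+13 J/mol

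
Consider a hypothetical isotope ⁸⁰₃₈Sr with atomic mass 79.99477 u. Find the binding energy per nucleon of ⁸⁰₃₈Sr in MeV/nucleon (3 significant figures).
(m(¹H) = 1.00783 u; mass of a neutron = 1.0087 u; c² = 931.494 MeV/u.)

7.78 MeV/nucleon

With 38 protons and 42 neutrons (A = 80):
Σm = 38·m(¹H) + 42·m_n = 38.29754 + 42.3654 = 80.66294 u
The mass defect is 80.66294 − 79.99477 = 0.66817 u.
E_B = 0.66817 × 931.494 = 622.396 MeV
Dividing by A = 80 gives 7.780 MeV per nucleon.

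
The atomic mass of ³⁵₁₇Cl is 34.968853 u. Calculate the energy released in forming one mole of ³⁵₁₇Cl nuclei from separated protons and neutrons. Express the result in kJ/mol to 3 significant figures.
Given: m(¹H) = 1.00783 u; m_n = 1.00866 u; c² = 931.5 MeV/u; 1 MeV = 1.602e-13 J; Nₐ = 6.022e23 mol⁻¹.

2.88e+10 kJ/mol

Z = 17, so N = A − Z = 35 − 17 = 18.
Σm = 17·m(¹H) + 18·m_n = 17.13311 + 18.15588 = 35.28899 u
Mass defect Δm = 35.28899 − 34.968853 = 0.320137 u
Converting to energy: 0.320137 u × 931.5 MeV/u = 298.208 MeV
Per nucleus in joules: 298.208 MeV × 1.602e-13 J/MeV = 4.7773e-11 J
Per mole: 4.7773e-11 J × 6.022e23 mol⁻¹ = 2.8769e+13 J/mol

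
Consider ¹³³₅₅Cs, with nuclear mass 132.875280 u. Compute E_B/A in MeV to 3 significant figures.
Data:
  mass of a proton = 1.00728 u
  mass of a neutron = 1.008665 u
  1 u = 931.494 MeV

8.41 MeV/nucleon

Mass of separated nucleons = 55(1.00728) + 78(1.008665) = 55.40040 + 78.675870 = 134.076270 u
Δm = 134.076270 − 132.875280 = 1.200990 u
E_B = 1.200990 × 931.494 = 1118.71 MeV
BE/A = 1118.71 MeV / 133 = 8.411 MeV/nucleon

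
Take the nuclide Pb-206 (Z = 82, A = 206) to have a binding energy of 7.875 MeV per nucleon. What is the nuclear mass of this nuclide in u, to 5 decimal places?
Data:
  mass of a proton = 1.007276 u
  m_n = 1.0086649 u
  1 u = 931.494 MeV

Total binding energy = 206 × 7.875 = 1622.250 MeV
Mass defect = 1622.250 MeV / (931.494 MeV/u) = 1.7415571 u
Constituent mass = 82(1.007276) + 124(1.0086649) = 207.6710796 u
Nuclear mass = 207.6710796 − 1.7415571 = 205.9295225 u ≈ 205.92952 u (to 5 decimal places)

205.92952 u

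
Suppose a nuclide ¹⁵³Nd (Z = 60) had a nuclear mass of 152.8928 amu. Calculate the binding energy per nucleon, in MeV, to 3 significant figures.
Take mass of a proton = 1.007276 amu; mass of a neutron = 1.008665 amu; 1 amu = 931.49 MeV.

Σm = 60·m_p + 93·m_n = 60.436560 + 93.805845 = 154.242405 amu
Δm = 154.242405 − 152.8928 = 1.349605 amu
E_B = 1.349605 × 931.49 = 1257.14 MeV
BE/A = 1257.14 MeV / 153 = 8.217 MeV/nucleon

8.22 MeV/nucleon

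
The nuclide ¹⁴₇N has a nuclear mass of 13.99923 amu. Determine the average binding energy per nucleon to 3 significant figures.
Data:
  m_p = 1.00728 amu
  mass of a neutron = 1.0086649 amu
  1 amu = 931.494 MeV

Mass of separated nucleons = 7(1.00728) + 7(1.0086649) = 7.05096 + 7.0606543 = 14.1116143 amu
Δm = 14.1116143 − 13.99923 = 0.1123843 amu
Binding energy = Δm·c² = 0.1123843 × 931.494 MeV/amu = 104.685 MeV
BE/A = 104.685 MeV / 14 = 7.478 MeV/nucleon

7.48 MeV/nucleon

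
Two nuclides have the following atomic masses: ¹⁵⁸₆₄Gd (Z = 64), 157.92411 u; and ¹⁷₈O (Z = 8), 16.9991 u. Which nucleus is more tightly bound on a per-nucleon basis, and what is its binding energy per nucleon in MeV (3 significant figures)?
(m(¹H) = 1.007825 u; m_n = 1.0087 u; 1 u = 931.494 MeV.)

¹⁵⁸₆₄Gd: Σm = 64(1.007825) + 94(1.0087) = 159.318600 u; Δm = 1.394490 u; E_B = 1298.96 MeV; E_B/A = 8.221 MeV
¹⁷₈O: Σm = 8(1.007825) + 9(1.0087) = 17.140900 u; Δm = 0.141800 u; E_B = 132.09 MeV; E_B/A = 7.770 MeV
¹⁵⁸₆₄Gd has the higher binding energy per nucleon, so it is the more tightly bound nucleus.

¹⁵⁸₆₄Gd; 8.22 MeV/nucleon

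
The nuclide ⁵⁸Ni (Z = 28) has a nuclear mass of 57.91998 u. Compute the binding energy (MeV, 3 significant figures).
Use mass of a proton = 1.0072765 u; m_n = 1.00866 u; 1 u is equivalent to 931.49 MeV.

506 MeV

Σm = 28·m_p + 30·m_n = 28.2037420 + 30.25980 = 58.4635420 u
The mass defect is 58.4635420 − 57.91998 = 0.5435620 u.
E_B = 0.5435620 × 931.49 = 506.323 MeV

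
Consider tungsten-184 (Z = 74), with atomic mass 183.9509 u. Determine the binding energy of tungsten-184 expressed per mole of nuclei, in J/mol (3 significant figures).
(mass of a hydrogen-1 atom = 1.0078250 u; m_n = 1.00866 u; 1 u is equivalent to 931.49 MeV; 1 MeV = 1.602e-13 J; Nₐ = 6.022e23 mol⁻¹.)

1.42e+14 J/mol

The nucleus contains 74 protons and 184 − 74 = 110 neutrons.
Mass of separated nucleons = 74(1.0078250) + 110(1.00866) = 74.5790500 + 110.95260 = 185.5316500 u
Δm = 185.5316500 − 183.9509 = 1.5807500 u
Converting to energy: 1.5807500 u × 931.49 MeV/u = 1472.45 MeV
Per nucleus in joules: 1472.45 MeV × 1.602e-13 J/MeV = 2.3589e-10 J
Per mole: 2.3589e-10 J × 6.022e23 mol⁻¹ = 1.4205e+14 J/mol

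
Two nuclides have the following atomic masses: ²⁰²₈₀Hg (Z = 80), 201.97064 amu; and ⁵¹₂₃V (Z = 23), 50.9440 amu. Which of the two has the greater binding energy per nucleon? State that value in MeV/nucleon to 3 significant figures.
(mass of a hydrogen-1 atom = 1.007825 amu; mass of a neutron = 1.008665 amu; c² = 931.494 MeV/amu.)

²⁰²₈₀Hg: Σm = 80(1.007825) + 122(1.008665) = 203.683130 amu; Δm = 1.712490 amu; E_B = 1595.2 MeV; E_B/A = 7.897 MeV
⁵¹₂₃V: Σm = 23(1.007825) + 28(1.008665) = 51.422595 amu; Δm = 0.478595 amu; E_B = 445.81 MeV; E_B/A = 8.741 MeV
⁵¹₂₃V has the higher binding energy per nucleon, so it is the more tightly bound nucleus.

⁵¹₂₃V; 8.74 MeV/nucleon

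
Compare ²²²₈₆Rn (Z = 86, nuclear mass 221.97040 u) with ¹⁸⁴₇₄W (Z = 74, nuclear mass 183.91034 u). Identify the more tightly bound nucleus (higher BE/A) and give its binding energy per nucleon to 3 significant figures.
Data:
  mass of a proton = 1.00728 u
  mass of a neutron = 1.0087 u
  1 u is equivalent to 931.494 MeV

²²²₈₆Rn: Σm = 86(1.00728) + 136(1.0087) = 223.80928 u; Δm = 1.83888 u; E_B = 1712.9 MeV; E_B/A = 7.716 MeV
¹⁸⁴₇₄W: Σm = 74(1.00728) + 110(1.0087) = 185.49572 u; Δm = 1.58538 u; E_B = 1476.8 MeV; E_B/A = 8.026 MeV
¹⁸⁴₇₄W has the higher binding energy per nucleon, so it is the more tightly bound nucleus.

¹⁸⁴₇₄W; 8.03 MeV/nucleon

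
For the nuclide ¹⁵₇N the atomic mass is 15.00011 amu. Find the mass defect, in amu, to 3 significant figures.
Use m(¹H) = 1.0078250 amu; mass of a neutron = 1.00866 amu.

With 7 protons and 8 neutrons (A = 15):
Σm = 7·m(¹H) + 8·m_n = 7.0547750 + 8.06928 = 15.1240550 amu
Δm = 15.1240550 − 15.00011 = 0.1239450 amu

0.124 amu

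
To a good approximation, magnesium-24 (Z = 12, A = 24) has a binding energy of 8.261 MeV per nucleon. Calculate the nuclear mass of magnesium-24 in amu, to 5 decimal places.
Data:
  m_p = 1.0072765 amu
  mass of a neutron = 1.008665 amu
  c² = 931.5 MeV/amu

23.97845 amu

Total binding energy = 24 × 8.261 = 198.264 MeV
Mass defect = 198.264 MeV / (931.5 MeV/amu) = 0.2128438 amu
Constituent mass = 12(1.0072765) + 12(1.008665) = 24.1912980 amu
Nuclear mass = 24.1912980 − 0.2128438 = 23.9784542 amu ≈ 23.97845 amu (to 5 decimal places)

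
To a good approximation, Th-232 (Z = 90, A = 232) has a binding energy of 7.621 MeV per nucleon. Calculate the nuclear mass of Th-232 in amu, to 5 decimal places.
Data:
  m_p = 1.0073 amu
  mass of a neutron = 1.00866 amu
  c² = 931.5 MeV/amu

Total binding energy = 232 × 7.621 = 1768.072 MeV
Mass defect = 1768.072 MeV / (931.5 MeV/amu) = 1.8980913 amu
Constituent mass = 90(1.0073) + 142(1.00866) = 233.88672 amu
Nuclear mass = 233.88672 − 1.8980913 = 231.9886287 amu ≈ 231.98863 amu (to 5 decimal places)

231.98863 amu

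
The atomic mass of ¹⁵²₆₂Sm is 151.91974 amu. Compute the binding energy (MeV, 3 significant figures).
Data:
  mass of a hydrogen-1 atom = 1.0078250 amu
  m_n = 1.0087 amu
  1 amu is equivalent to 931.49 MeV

1260 MeV

The nucleus contains 62 protons and 152 − 62 = 90 neutrons.
Σm = 62·m(¹H) + 90·m_n = 62.4851500 + 90.7830 = 153.2681500 amu
Mass defect Δm = 153.2681500 − 151.91974 = 1.3484100 amu
Converting to energy: 1.3484100 amu × 931.49 MeV/amu = 1256.03 MeV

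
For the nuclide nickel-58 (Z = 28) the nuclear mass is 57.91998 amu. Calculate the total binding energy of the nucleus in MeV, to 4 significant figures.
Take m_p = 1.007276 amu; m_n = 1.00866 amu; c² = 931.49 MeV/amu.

Z = 28, so N = A − Z = 58 − 28 = 30.
Σm = 28·m_p + 30·m_n = 28.203728 + 30.25980 = 58.463528 amu
The mass defect is 58.463528 − 57.91998 = 0.543548 amu.
Binding energy = Δm·c² = 0.543548 × 931.49 MeV/amu = 506.310 MeV

506.3 MeV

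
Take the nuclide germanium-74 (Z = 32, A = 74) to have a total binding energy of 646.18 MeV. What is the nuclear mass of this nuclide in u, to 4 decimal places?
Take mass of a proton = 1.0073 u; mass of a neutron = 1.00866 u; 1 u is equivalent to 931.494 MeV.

73.9036 u

Mass defect = 646.18 MeV / (931.494 MeV/u) = 0.693703 u
Constituent mass = 32(1.0073) + 42(1.00866) = 74.59732 u
Nuclear mass = 74.59732 − 0.693703 = 73.903617 u ≈ 73.9036 u (to 4 decimal places)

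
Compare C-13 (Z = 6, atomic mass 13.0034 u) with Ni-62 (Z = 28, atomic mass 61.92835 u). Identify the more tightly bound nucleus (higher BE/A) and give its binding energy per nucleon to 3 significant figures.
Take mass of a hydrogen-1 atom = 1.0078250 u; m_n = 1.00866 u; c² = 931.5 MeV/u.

C-13: Σm = 6(1.0078250) + 7(1.00866) = 13.1075700 u; Δm = 0.1041700 u; E_B = 97.034 MeV; E_B/A = 7.464 MeV
Ni-62: Σm = 28(1.0078250) + 34(1.00866) = 62.5135400 u; Δm = 0.5851900 u; E_B = 545.10 MeV; E_B/A = 8.792 MeV
Ni-62 has the higher binding energy per nucleon, so it is the more tightly bound nucleus.

Ni-62; 8.79 MeV/nucleon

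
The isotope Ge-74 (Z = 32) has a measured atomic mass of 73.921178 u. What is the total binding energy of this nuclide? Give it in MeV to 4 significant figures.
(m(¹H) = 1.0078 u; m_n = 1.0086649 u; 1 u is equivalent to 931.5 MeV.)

644.9 MeV

Σm = 32·m(¹H) + 42·m_n = 32.2496 + 42.3639258 = 74.6135258 u
Δm = 74.6135258 − 73.921178 = 0.6923478 u
Binding energy = Δm·c² = 0.6923478 × 931.5 MeV/u = 644.922 MeV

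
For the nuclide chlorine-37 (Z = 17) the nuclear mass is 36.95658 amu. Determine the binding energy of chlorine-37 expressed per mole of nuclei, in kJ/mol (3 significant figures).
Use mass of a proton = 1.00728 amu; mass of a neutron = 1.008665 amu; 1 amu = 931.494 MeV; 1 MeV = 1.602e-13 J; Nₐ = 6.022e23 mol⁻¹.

Total constituent mass: 17 × 1.00728 + 20 × 1.008665 = 37.297060 amu
Δm = 37.297060 − 36.95658 = 0.340480 amu
Converting to energy: 0.340480 amu × 931.494 MeV/amu = 317.155 MeV
Per nucleus in joules: 317.155 MeV × 1.602e-13 J/MeV = 5.0808e-11 J
Per mole: 5.0808e-11 J × 6.022e23 mol⁻¹ = 3.0597e+13 J/mol

3.06e+10 kJ/mol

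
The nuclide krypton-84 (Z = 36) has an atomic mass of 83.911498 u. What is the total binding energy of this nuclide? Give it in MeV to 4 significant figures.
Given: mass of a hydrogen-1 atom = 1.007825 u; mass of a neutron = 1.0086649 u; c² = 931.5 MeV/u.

Z = 36, so N = A − Z = 84 − 36 = 48.
Total constituent mass: 36 × 1.007825 + 48 × 1.0086649 = 84.6976152 u
Mass defect Δm = 84.6976152 − 83.911498 = 0.7861172 u
E_B = 0.7861172 × 931.5 = 732.268 MeV

732.3 MeV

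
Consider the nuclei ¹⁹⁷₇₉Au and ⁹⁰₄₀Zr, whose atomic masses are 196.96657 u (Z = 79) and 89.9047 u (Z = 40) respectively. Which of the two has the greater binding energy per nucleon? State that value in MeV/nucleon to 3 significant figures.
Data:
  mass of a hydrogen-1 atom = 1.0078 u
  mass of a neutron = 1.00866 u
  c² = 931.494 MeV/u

⁹⁰₄₀Zr; 8.70 MeV/nucleon

¹⁹⁷₇₉Au: Σm = 79(1.0078) + 118(1.00866) = 198.63808 u; Δm = 1.67151 u; E_B = 1557.0 MeV; E_B/A = 7.904 MeV
⁹⁰₄₀Zr: Σm = 40(1.0078) + 50(1.00866) = 90.74500 u; Δm = 0.84030 u; E_B = 782.73 MeV; E_B/A = 8.697 MeV
⁹⁰₄₀Zr has the higher binding energy per nucleon, so it is the more tightly bound nucleus.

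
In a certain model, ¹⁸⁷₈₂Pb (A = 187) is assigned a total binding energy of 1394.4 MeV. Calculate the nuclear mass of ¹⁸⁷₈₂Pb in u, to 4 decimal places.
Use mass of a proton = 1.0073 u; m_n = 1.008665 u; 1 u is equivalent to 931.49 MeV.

187.0115 u

Mass defect = 1394.4 MeV / (931.49 MeV/u) = 1.496956 u
Constituent mass = 82(1.0073) + 105(1.008665) = 188.508425 u
Nuclear mass = 188.508425 − 1.496956 = 187.011469 u ≈ 187.0115 u (to 4 decimal places)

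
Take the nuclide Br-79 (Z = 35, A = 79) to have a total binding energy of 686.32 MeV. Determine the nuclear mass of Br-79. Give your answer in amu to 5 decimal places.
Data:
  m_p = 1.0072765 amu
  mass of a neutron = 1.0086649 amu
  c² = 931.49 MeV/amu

78.89914 amu

Mass defect = 686.32 MeV / (931.49 MeV/amu) = 0.7367980 amu
Constituent mass = 35(1.0072765) + 44(1.0086649) = 79.6359331 amu
Nuclear mass = 79.6359331 − 0.7367980 = 78.8991351 amu ≈ 78.89914 amu (to 5 decimal places)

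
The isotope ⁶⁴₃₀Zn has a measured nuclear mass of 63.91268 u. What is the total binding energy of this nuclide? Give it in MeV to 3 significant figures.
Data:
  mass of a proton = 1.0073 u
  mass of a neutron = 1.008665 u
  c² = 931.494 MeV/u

560 MeV

Z = 30, so N = A − Z = 64 − 30 = 34.
Σm = 30·m_p + 34·m_n = 30.2190 + 34.294610 = 64.513610 u
Δm = 64.513610 − 63.91268 = 0.600930 u
Converting to energy: 0.600930 u × 931.494 MeV/u = 559.763 MeV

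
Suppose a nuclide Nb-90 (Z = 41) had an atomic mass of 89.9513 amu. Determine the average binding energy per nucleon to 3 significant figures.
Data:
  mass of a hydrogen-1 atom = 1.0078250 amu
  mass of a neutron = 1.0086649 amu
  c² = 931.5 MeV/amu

Total constituent mass: 41 × 1.0078250 + 49 × 1.0086649 = 90.7454051 amu
Δm = 90.7454051 − 89.9513 = 0.7941051 amu
E_B = 0.7941051 × 931.5 = 739.709 MeV
Per nucleon: 739.709 / 90 = 8.219 MeV

8.22 MeV/nucleon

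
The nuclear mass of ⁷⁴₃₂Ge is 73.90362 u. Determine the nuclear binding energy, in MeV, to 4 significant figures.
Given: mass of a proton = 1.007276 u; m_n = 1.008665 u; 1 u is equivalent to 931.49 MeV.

With 32 protons and 42 neutrons (A = 74):
Mass of separated nucleons = 32(1.007276) + 42(1.008665) = 32.232832 + 42.363930 = 74.596762 u
Mass defect Δm = 74.596762 − 73.90362 = 0.693142 u
Binding energy = Δm·c² = 0.693142 × 931.49 MeV/u = 645.655 MeV

645.7 MeV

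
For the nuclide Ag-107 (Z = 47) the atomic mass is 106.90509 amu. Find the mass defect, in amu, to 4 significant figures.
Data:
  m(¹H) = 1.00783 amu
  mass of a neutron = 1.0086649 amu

0.9828 amu

Total constituent mass: 47 × 1.00783 + 60 × 1.0086649 = 107.8879040 amu
The mass defect is 107.8879040 − 106.90509 = 0.9828140 amu.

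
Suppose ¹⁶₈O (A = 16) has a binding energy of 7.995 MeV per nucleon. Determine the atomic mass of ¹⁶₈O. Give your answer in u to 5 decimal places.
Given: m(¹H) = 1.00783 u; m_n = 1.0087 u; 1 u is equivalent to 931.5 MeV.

15.99491 u

Total binding energy = 16 × 7.995 = 127.920 MeV
Mass defect = 127.920 MeV / (931.5 MeV/u) = 0.1373269 u
Constituent mass = 8(1.00783) + 8(1.0087) = 16.13224 u
Atomic mass = 16.13224 − 0.1373269 = 15.9949131 u ≈ 15.99491 u (to 5 decimal places)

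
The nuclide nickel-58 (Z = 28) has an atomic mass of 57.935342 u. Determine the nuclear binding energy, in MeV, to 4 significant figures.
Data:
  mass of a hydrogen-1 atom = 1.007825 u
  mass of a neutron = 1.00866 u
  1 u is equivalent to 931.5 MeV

506.3 MeV

The nucleus contains 28 protons and 58 − 28 = 30 neutrons.
Total constituent mass: 28 × 1.007825 + 30 × 1.00866 = 58.478900 u
Mass defect Δm = 58.478900 − 57.935342 = 0.543558 u
E_B = 0.543558 × 931.5 = 506.324 MeV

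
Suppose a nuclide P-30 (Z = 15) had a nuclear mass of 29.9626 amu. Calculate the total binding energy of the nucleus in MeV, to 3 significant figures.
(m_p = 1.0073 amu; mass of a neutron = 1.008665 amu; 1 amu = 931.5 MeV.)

Σm = 15·m_p + 15·m_n = 15.1095 + 15.129975 = 30.239475 amu
Δm = 30.239475 − 29.9626 = 0.276875 amu
Converting to energy: 0.276875 amu × 931.5 MeV/amu = 257.909 MeV

258 MeV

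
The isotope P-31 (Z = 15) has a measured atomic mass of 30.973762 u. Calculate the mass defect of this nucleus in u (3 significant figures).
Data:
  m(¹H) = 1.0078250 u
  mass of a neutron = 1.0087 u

With 15 protons and 16 neutrons (A = 31):
Mass of separated nucleons = 15(1.0078250) + 16(1.0087) = 15.1173750 + 16.1392 = 31.2565750 u
The mass defect is 31.2565750 − 30.973762 = 0.2828130 u.

0.283 u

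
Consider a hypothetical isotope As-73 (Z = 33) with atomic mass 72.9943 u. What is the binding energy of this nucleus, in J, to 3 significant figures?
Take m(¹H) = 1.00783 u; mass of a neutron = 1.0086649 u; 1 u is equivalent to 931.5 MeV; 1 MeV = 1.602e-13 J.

9.11e-11 J

The nucleus contains 33 protons and 73 − 33 = 40 neutrons.
Mass of separated nucleons = 33(1.00783) + 40(1.0086649) = 33.25839 + 40.3465960 = 73.6049860 u
Δm = 73.6049860 − 72.9943 = 0.6106860 u
Converting to energy: 0.6106860 u × 931.5 MeV/u = 568.854 MeV
In joules: 568.854 MeV × 1.602e-13 J/MeV = 9.1130e-11 J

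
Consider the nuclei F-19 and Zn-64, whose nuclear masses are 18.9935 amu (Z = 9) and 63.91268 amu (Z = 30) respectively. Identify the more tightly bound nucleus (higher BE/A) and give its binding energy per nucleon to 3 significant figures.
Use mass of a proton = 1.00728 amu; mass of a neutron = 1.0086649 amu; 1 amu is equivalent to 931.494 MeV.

Zn-64; 8.74 MeV/nucleon

F-19: Σm = 9(1.00728) + 10(1.0086649) = 19.1521690 amu; Δm = 0.1586690 amu; E_B = 147.80 MeV; E_B/A = 7.779 MeV
Zn-64: Σm = 30(1.00728) + 34(1.0086649) = 64.5130066 amu; Δm = 0.6003266 amu; E_B = 559.20 MeV; E_B/A = 8.738 MeV
Zn-64 has the higher binding energy per nucleon, so it is the more tightly bound nucleus.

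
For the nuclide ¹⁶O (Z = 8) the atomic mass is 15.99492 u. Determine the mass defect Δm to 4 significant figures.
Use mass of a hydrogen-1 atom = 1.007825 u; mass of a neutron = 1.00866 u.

The nucleus contains 8 protons and 16 − 8 = 8 neutrons.
Mass of separated nucleons = 8(1.007825) + 8(1.00866) = 8.062600 + 8.06928 = 16.131880 u
Mass defect Δm = 16.131880 − 15.99492 = 0.136960 u

0.1370 u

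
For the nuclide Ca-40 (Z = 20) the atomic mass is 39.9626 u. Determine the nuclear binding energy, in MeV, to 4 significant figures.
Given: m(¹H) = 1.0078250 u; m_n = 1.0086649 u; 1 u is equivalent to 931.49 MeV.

342.0 MeV

Mass of separated nucleons = 20(1.0078250) + 20(1.0086649) = 20.1565000 + 20.1732980 = 40.3297980 u
Δm = 40.3297980 − 39.9626 = 0.3671980 u
Binding energy = Δm·c² = 0.3671980 × 931.49 MeV/u = 342.041 MeV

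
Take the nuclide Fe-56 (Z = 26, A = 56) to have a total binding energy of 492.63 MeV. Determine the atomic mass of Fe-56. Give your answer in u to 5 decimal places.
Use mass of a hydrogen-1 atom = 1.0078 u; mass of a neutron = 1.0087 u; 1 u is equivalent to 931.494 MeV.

55.93494 u

Mass defect = 492.63 MeV / (931.494 MeV/u) = 0.5288601 u
Constituent mass = 26(1.0078) + 30(1.0087) = 56.4638 u
Atomic mass = 56.4638 − 0.5288601 = 55.9349399 u ≈ 55.93494 u (to 5 decimal places)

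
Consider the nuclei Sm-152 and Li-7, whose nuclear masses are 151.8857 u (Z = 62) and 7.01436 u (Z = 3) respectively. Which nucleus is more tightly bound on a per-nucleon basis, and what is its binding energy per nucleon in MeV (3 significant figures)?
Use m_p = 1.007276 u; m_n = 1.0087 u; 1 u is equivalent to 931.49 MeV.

Sm-152; 8.26 MeV/nucleon

Sm-152: Σm = 62(1.007276) + 90(1.0087) = 153.234112 u; Δm = 1.348412 u; E_B = 1256.0 MeV; E_B/A = 8.263 MeV
Li-7: Σm = 3(1.007276) + 4(1.0087) = 7.056628 u; Δm = 0.042268 u; E_B = 39.372 MeV; E_B/A = 5.6246 MeV
Sm-152 has the higher binding energy per nucleon, so it is the more tightly bound nucleus.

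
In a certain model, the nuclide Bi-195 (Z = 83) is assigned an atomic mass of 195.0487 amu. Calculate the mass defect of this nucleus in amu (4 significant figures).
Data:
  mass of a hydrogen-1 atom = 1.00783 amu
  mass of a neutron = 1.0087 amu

Mass of separated nucleons = 83(1.00783) + 112(1.0087) = 83.64989 + 112.9744 = 196.62429 amu
The mass defect is 196.62429 − 195.0487 = 1.57559 amu.

1.576 amu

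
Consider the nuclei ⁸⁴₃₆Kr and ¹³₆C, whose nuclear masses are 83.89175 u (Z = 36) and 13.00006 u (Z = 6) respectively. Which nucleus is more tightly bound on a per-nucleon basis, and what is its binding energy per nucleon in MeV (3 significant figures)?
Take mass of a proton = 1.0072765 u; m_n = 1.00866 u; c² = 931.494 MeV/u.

⁸⁴₃₆Kr; 8.71 MeV/nucleon

⁸⁴₃₆Kr: Σm = 36(1.0072765) + 48(1.00866) = 84.6776340 u; Δm = 0.7858840 u; E_B = 732.046 MeV; E_B/A = 8.7148 MeV
¹³₆C: Σm = 6(1.0072765) + 7(1.00866) = 13.1042790 u; Δm = 0.1042190 u; E_B = 97.079 MeV; E_B/A = 7.468 MeV
⁸⁴₃₆Kr has the higher binding energy per nucleon, so it is the more tightly bound nucleus.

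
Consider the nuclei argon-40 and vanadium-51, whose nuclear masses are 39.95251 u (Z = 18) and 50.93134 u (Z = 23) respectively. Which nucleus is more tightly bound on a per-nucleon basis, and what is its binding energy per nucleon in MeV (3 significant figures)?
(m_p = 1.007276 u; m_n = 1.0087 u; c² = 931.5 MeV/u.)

argon-40: Σm = 18(1.007276) + 22(1.0087) = 40.322368 u; Δm = 0.369858 u; E_B = 344.52 MeV; E_B/A = 8.613 MeV
vanadium-51: Σm = 23(1.007276) + 28(1.0087) = 51.410948 u; Δm = 0.479608 u; E_B = 446.75 MeV; E_B/A = 8.760 MeV
vanadium-51 has the higher binding energy per nucleon, so it is the more tightly bound nucleus.

vanadium-51; 8.76 MeV/nucleon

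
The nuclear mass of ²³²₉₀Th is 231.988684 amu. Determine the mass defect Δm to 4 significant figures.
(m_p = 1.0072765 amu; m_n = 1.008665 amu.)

Total constituent mass: 90 × 1.0072765 + 142 × 1.008665 = 233.8853150 amu
Δm = 233.8853150 − 231.988684 = 1.8966310 amu

1.897 amu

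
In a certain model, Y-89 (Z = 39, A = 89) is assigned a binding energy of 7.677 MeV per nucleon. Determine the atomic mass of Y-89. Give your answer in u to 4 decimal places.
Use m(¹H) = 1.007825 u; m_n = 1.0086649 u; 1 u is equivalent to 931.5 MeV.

89.0049 u

Total binding energy = 89 × 7.677 = 683.253 MeV
Mass defect = 683.253 MeV / (931.5 MeV/u) = 0.733498 u
Constituent mass = 39(1.007825) + 50(1.0086649) = 89.7384200 u
Atomic mass = 89.7384200 − 0.733498 = 89.0049220 u ≈ 89.0049 u (to 4 decimal places)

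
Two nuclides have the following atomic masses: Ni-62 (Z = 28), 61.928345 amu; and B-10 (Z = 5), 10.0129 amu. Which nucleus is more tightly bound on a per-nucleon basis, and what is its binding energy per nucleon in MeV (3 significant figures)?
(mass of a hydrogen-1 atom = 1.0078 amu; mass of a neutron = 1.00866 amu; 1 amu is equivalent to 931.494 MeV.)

Ni-62: Σm = 28(1.0078) + 34(1.00866) = 62.51284 amu; Δm = 0.584495 amu; E_B = 544.454 MeV; E_B/A = 8.782 MeV
B-10: Σm = 5(1.0078) + 5(1.00866) = 10.08230 amu; Δm = 0.06940 amu; E_B = 64.646 MeV; E_B/A = 6.4646 MeV
Ni-62 has the higher binding energy per nucleon, so it is the more tightly bound nucleus.

Ni-62; 8.78 MeV/nucleon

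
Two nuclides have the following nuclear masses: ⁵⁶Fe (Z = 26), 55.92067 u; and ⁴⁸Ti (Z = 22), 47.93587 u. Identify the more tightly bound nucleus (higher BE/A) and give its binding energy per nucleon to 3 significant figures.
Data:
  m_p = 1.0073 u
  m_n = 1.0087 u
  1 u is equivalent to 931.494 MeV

⁵⁶Fe; 8.82 MeV/nucleon

⁵⁶Fe: Σm = 26(1.0073) + 30(1.0087) = 56.4508 u; Δm = 0.53013 u; E_B = 493.81 MeV; E_B/A = 8.818 MeV
⁴⁸Ti: Σm = 22(1.0073) + 26(1.0087) = 48.3868 u; Δm = 0.45093 u; E_B = 420.04 MeV; E_B/A = 8.751 MeV
⁵⁶Fe has the higher binding energy per nucleon, so it is the more tightly bound nucleus.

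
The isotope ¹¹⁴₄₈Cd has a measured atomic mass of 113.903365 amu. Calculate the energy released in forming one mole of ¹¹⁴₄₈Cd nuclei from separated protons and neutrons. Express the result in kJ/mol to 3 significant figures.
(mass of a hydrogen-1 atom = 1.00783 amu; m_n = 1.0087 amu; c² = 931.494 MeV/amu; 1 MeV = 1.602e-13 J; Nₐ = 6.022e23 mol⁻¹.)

9.41e+10 kJ/mol

The nucleus contains 48 protons and 114 − 48 = 66 neutrons.
Mass of separated nucleons = 48(1.00783) + 66(1.0087) = 48.37584 + 66.5742 = 114.95004 amu
Mass defect Δm = 114.95004 − 113.903365 = 1.046675 amu
Binding energy = Δm·c² = 1.046675 × 931.494 MeV/amu = 974.971 MeV
Per nucleus in joules: 974.971 MeV × 1.602e-13 J/MeV = 1.5619e-10 J
Per mole: 1.5619e-10 J × 6.022e23 mol⁻¹ = 9.4058e+13 J/mol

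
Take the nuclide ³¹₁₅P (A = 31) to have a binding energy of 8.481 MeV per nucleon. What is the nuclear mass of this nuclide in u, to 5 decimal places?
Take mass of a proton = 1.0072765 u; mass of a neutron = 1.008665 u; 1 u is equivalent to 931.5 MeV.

30.96554 u

Total binding energy = 31 × 8.481 = 262.911 MeV
Mass defect = 262.911 MeV / (931.5 MeV/u) = 0.2822448 u
Constituent mass = 15(1.0072765) + 16(1.008665) = 31.2477875 u
Nuclear mass = 31.2477875 − 0.2822448 = 30.9655427 u ≈ 30.96554 u (to 5 decimal places)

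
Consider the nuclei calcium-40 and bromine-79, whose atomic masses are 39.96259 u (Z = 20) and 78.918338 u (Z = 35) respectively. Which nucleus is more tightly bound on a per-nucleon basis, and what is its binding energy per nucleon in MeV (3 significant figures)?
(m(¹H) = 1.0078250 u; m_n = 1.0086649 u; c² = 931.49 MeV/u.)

bromine-79; 8.69 MeV/nucleon

calcium-40: Σm = 20(1.0078250) + 20(1.0086649) = 40.3297980 u; Δm = 0.3672080 u; E_B = 342.05 MeV; E_B/A = 8.551 MeV
bromine-79: Σm = 35(1.0078250) + 44(1.0086649) = 79.6551306 u; Δm = 0.7367926 u; E_B = 686.315 MeV; E_B/A = 8.688 MeV
bromine-79 has the higher binding energy per nucleon, so it is the more tightly bound nucleus.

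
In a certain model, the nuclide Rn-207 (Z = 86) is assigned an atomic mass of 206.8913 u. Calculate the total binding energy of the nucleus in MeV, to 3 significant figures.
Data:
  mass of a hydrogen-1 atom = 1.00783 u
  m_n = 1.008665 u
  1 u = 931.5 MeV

1710 MeV

Z = 86, so N = A − Z = 207 − 86 = 121.
Σm = 86·m(¹H) + 121·m_n = 86.67338 + 122.048465 = 208.721845 u
Mass defect Δm = 208.721845 − 206.8913 = 1.830545 u
E_B = 1.830545 × 931.5 = 1705.15 MeV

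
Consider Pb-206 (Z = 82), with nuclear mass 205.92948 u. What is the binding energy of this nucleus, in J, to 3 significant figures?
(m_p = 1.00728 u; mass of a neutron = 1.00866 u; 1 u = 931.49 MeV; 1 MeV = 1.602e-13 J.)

2.60e-10 J

The nucleus contains 82 protons and 206 − 82 = 124 neutrons.
Σm = 82·m_p + 124·m_n = 82.59696 + 125.07384 = 207.67080 u
Δm = 207.67080 − 205.92948 = 1.74132 u
Binding energy = Δm·c² = 1.74132 × 931.49 MeV/u = 1622.02 MeV
In joules: 1622.02 MeV × 1.602e-13 J/MeV = 2.5985e-10 J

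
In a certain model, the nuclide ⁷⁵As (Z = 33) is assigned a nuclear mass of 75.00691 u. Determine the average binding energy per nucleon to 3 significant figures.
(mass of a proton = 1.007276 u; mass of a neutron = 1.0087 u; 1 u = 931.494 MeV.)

7.43 MeV/nucleon

With 33 protons and 42 neutrons (A = 75):
Σm = 33·m_p + 42·m_n = 33.240108 + 42.3654 = 75.605508 u
The mass defect is 75.605508 − 75.00691 = 0.598598 u.
Converting to energy: 0.598598 u × 931.494 MeV/u = 557.590 MeV
Dividing by A = 75 gives 7.4345 MeV per nucleon.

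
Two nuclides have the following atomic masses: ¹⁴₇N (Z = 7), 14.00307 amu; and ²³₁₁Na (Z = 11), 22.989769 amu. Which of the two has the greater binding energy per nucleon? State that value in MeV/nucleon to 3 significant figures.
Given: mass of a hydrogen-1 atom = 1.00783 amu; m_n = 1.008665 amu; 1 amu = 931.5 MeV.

¹⁴₇N: Σm = 7(1.00783) + 7(1.008665) = 14.115465 amu; Δm = 0.112395 amu; E_B = 104.696 MeV; E_B/A = 7.478 MeV
²³₁₁Na: Σm = 11(1.00783) + 12(1.008665) = 23.190110 amu; Δm = 0.200341 amu; E_B = 186.62 MeV; E_B/A = 8.114 MeV
²³₁₁Na has the higher binding energy per nucleon, so it is the more tightly bound nucleus.

²³₁₁Na; 8.11 MeV/nucleon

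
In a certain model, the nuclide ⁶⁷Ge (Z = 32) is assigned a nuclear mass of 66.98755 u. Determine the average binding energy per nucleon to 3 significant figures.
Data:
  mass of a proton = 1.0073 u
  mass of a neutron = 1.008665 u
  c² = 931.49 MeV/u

7.64 MeV/nucleon

Total constituent mass: 32 × 1.0073 + 35 × 1.008665 = 67.536875 u
The mass defect is 67.536875 − 66.98755 = 0.549325 u.
E_B = 0.549325 × 931.49 = 511.691 MeV
Per nucleon: 511.691 / 67 = 7.637 MeV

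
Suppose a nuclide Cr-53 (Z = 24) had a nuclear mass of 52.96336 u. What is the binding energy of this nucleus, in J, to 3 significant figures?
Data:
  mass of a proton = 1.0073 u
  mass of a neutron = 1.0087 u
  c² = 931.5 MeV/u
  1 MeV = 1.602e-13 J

Z = 24, so N = A − Z = 53 − 24 = 29.
Mass of separated nucleons = 24(1.0073) + 29(1.0087) = 24.1752 + 29.2523 = 53.4275 u
The mass defect is 53.4275 − 52.96336 = 0.46414 u.
Binding energy = Δm·c² = 0.46414 × 931.5 MeV/u = 432.346 MeV
In joules: 432.346 MeV × 1.602e-13 J/MeV = 6.9262e-11 J

6.93e-11 J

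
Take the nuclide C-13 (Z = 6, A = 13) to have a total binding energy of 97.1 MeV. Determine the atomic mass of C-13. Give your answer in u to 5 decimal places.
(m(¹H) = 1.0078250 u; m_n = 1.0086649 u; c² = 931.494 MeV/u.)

13.00336 u

Mass defect = 97.1 MeV / (931.494 MeV/u) = 0.1042411 u
Constituent mass = 6(1.0078250) + 7(1.0086649) = 13.1076043 u
Atomic mass = 13.1076043 − 0.1042411 = 13.0033632 u ≈ 13.00336 u (to 5 decimal places)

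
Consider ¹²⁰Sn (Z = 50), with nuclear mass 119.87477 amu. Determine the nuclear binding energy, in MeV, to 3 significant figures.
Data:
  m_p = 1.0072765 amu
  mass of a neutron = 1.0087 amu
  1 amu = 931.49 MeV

1020 MeV

Z = 50, so N = A − Z = 120 − 50 = 70.
Total constituent mass: 50 × 1.0072765 + 70 × 1.0087 = 120.9728250 amu
The mass defect is 120.9728250 − 119.87477 = 1.0980550 amu.
Converting to energy: 1.0980550 amu × 931.49 MeV/amu = 1022.83 MeV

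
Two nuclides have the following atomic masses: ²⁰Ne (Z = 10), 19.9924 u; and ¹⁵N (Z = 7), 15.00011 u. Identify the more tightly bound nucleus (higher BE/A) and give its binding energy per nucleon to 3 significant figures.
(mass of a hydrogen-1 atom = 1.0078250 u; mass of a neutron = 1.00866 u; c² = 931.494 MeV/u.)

²⁰Ne; 8.03 MeV/nucleon

²⁰Ne: Σm = 10(1.0078250) + 10(1.00866) = 20.1648500 u; Δm = 0.1724500 u; E_B = 160.64 MeV; E_B/A = 8.032 MeV
¹⁵N: Σm = 7(1.0078250) + 8(1.00866) = 15.1240550 u; Δm = 0.1239450 u; E_B = 115.45 MeV; E_B/A = 7.697 MeV
²⁰Ne has the higher binding energy per nucleon, so it is the more tightly bound nucleus.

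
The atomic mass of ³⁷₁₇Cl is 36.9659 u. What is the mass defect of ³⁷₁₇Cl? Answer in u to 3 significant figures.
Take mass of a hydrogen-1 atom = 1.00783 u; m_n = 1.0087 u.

With 17 protons and 20 neutrons (A = 37):
Σm = 17·m(¹H) + 20·m_n = 17.13311 + 20.1740 = 37.30711 u
The mass defect is 37.30711 − 36.9659 = 0.34121 u.

0.341 u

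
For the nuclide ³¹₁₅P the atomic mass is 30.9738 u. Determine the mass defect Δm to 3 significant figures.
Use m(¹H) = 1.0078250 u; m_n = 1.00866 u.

Z = 15, so N = A − Z = 31 − 15 = 16.
Total constituent mass: 15 × 1.0078250 + 16 × 1.00866 = 31.2559350 u
Δm = 31.2559350 − 30.9738 = 0.2821350 u

0.282 u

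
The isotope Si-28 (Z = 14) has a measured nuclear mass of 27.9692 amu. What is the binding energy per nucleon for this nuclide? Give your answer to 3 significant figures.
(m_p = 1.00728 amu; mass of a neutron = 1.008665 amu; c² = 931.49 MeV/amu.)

8.45 MeV/nucleon

Mass of separated nucleons = 14(1.00728) + 14(1.008665) = 14.10192 + 14.121310 = 28.223230 amu
Mass defect Δm = 28.223230 − 27.9692 = 0.254030 amu
Converting to energy: 0.254030 amu × 931.49 MeV/amu = 236.626 MeV
Per nucleon: 236.626 / 28 = 8.451 MeV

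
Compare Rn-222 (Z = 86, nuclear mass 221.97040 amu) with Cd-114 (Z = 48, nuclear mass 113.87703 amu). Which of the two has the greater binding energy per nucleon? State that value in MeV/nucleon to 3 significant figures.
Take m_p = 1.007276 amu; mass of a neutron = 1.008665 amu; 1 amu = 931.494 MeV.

Cd-114; 8.53 MeV/nucleon

Rn-222: Σm = 86(1.007276) + 136(1.008665) = 223.804176 amu; Δm = 1.833776 amu; E_B = 1708.15 MeV; E_B/A = 7.694 MeV
Cd-114: Σm = 48(1.007276) + 66(1.008665) = 114.921138 amu; Δm = 1.044108 amu; E_B = 972.58 MeV; E_B/A = 8.531 MeV
Cd-114 has the higher binding energy per nucleon, so it is the more tightly bound nucleus.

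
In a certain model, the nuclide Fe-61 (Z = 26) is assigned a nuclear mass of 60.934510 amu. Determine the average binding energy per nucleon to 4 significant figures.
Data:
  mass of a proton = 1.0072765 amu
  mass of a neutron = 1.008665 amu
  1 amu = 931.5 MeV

The nucleus contains 26 protons and 61 − 26 = 35 neutrons.
Total constituent mass: 26 × 1.0072765 + 35 × 1.008665 = 61.4924640 amu
Mass defect Δm = 61.4924640 − 60.934510 = 0.5579540 amu
E_B = 0.5579540 × 931.5 = 519.734 MeV
Per nucleon: 519.734 / 61 = 8.520 MeV

8.520 MeV/nucleon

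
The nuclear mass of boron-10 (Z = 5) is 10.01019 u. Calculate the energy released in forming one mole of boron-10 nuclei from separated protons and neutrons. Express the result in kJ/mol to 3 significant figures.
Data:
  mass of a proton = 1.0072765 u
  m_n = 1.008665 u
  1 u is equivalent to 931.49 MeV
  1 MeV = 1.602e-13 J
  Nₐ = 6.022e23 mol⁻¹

The nucleus contains 5 protons and 10 − 5 = 5 neutrons.
Σm = 5·m_p + 5·m_n = 5.0363825 + 5.043325 = 10.0797075 u
The mass defect is 10.0797075 − 10.01019 = 0.0695175 u.
Converting to energy: 0.0695175 u × 931.49 MeV/u = 64.7549 MeV
Per nucleus in joules: 64.7549 MeV × 1.602e-13 J/MeV = 1.0374e-11 J
Per mole: 1.0374e-11 J × 6.022e23 mol⁻¹ = 6.2472e+12 J/mol

6.25e+09 kJ/mol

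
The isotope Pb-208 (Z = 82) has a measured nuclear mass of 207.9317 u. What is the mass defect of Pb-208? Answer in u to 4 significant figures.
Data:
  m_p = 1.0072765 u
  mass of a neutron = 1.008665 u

The nucleus contains 82 protons and 208 − 82 = 126 neutrons.
Total constituent mass: 82 × 1.0072765 + 126 × 1.008665 = 209.6884630 u
Mass defect Δm = 209.6884630 − 207.9317 = 1.7567630 u

1.757 u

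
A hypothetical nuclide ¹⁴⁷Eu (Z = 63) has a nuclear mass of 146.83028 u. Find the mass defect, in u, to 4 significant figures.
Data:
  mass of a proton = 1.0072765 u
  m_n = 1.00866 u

1.356 u

The nucleus contains 63 protons and 147 − 63 = 84 neutrons.
Σm = 63·m_p + 84·m_n = 63.4584195 + 84.72744 = 148.1858595 u
The mass defect is 148.1858595 − 146.83028 = 1.3555795 u.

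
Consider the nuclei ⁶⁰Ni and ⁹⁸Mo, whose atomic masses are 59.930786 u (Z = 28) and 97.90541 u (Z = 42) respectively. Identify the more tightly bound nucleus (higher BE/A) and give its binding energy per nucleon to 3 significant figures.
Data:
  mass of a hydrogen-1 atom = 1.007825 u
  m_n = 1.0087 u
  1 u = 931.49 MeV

⁶⁰Ni; 8.80 MeV/nucleon

⁶⁰Ni: Σm = 28(1.007825) + 32(1.0087) = 60.497500 u; Δm = 0.566714 u; E_B = 527.89 MeV; E_B/A = 8.798 MeV
⁹⁸Mo: Σm = 42(1.007825) + 56(1.0087) = 98.815850 u; Δm = 0.910440 u; E_B = 848.07 MeV; E_B/A = 8.654 MeV
⁶⁰Ni has the higher binding energy per nucleon, so it is the more tightly bound nucleus.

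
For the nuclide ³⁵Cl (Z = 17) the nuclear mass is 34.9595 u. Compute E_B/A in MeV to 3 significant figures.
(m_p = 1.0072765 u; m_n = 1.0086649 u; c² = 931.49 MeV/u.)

8.52 MeV/nucleon

Total constituent mass: 17 × 1.0072765 + 18 × 1.0086649 = 35.2796687 u
Δm = 35.2796687 − 34.9595 = 0.3201687 u
E_B = 0.3201687 × 931.49 = 298.234 MeV
Per nucleon: 298.234 / 35 = 8.521 MeV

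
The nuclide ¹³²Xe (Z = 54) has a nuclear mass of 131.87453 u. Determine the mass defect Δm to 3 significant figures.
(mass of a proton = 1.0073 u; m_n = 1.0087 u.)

Z = 54, so N = A − Z = 132 − 54 = 78.
Mass of separated nucleons = 54(1.0073) + 78(1.0087) = 54.3942 + 78.6786 = 133.0728 u
Mass defect Δm = 133.0728 − 131.87453 = 1.19827 u

1.20 u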